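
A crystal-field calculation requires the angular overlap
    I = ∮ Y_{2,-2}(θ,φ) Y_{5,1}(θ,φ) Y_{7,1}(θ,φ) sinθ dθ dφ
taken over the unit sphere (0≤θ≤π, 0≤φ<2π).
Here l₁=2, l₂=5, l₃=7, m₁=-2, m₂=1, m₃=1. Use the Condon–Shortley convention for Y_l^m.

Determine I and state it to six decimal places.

Rules hold: Σm=0, L=14 even, 3≤7≤7.
N = 5·11·15 = 825
Δ = 0!·4!·10!/15! = 1/15015
Racah Σ t=0..0: t=0:+1/57600 = 1/57600
⇒ 3j(2 5 7; 0 0 0)² = 21/715, sgn -1
Racah Σ t=0..0: t=0:+1/414720 = 1/414720
⇒ 3j(2 5 7; -2 1 1)² = 2/429, sgn +1
4πI² = N·(3j₀)²·(3jₘ)² = 210/1859
I = -1·√(0.112964/4π) = -0.09481237

-0.094812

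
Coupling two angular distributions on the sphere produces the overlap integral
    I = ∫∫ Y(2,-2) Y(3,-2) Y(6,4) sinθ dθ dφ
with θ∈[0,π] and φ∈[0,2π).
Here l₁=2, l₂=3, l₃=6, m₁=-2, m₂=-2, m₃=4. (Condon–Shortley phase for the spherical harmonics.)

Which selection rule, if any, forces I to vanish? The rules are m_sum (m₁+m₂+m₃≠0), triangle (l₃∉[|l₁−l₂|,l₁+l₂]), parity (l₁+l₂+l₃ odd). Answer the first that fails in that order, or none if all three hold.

azimuthal sum: -2 − 2 + 4 = 0  ✓
1 ≤ 6 ≤ 5 (triangle on l)  ✗
L = 2 + 3 + 6 = 11 (odd)

triangle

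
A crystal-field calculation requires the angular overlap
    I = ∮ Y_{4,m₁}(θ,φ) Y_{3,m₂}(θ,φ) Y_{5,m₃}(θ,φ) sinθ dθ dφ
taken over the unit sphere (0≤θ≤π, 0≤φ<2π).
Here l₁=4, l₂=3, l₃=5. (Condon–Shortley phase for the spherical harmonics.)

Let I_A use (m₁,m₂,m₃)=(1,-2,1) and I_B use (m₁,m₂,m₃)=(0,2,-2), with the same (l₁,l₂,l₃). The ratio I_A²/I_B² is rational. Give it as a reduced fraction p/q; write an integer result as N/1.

125/28

l's match ⇒ only the (l;m) 3-j factors differ between A and B.
A: triangle coeff Δ(4,3,5) = 1/180180; Σ_t [0,1]: t=0:+1/432 t=1:−1/1152 = 5/3456; (3j)²=625/36036 [(4 3 5; 1 -2 1)], sign=+1
B: triangle coeff Δ(4,3,5) = 1/180180; Σ_t [1,2]: t=1:−1/864 t=2:+1/576 = 1/1728; (3j)²=5/1287 [(4 3 5; 0 2 -2)], sign=-1
I_A²/I_B² = (625/36036)/(5/1287) = 125/28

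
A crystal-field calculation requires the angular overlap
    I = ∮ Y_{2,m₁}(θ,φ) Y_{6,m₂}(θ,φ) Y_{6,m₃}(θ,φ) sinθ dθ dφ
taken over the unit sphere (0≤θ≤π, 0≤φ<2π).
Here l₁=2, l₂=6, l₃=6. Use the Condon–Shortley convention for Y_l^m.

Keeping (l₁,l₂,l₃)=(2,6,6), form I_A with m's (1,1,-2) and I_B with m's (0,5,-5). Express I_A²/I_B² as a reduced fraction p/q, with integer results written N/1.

60/121

l's match ⇒ only the (l;m) 3-j factors differ between A and B.
A: triangle coeff Δ(2,6,6) = 1/90090; Σ_t [0,1]: t=0:+1/60480 t=1:−1/34560 = -1/80640; (3j)²=6/1001 [(2 6 6; 1 1 -2)], sign=-1
B: triangle coeff Δ(2,6,6) = 1/90090; Σ_t [1,2]: t=1:−1/3628800 t=2:+1/1451520 = 1/2419200; (3j)²=11/910 [(2 6 6; 0 5 -5)], sign=-1
I_A²/I_B² = (6/1001)/(11/910) = 60/121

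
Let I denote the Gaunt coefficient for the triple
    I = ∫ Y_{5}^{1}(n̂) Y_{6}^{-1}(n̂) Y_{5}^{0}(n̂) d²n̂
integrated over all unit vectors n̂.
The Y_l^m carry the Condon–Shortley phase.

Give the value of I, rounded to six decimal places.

m-sum 0 ✓  L=16 even ✓  1≤5≤11 ✓
Π(2lᵢ+1) = 11×13×11 = 1573
triangle coeff Δ(5,6,5) = 1/28588560
Σ_t [1,5]: t=1:−1/345600 t=2:+1/13824 t=3:−1/5184 t=4:+1/13824 t=5:−1/345600 = -7/129600
(3j)²=80/7293 [(5 6 5; 0 0 0)], sign=+1
Σ_t [0,4]: t=0:+1/2073600 t=1:−1/34560 t=2:+1/6912 t=3:−1/10368 t=4:+1/138240 = 7/259200
(3j)²=28/7293 [(5 6 5; 1 -1 0)], sign=-1
⇒ 4πI² = 2240/33813
I = (-1)√(2240/33813/(4π)) = -0.07260679

-0.072607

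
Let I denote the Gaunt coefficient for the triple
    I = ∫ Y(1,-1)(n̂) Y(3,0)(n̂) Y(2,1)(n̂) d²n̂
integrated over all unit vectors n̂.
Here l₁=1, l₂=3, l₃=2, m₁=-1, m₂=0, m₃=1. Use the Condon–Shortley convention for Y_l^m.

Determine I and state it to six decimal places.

0.143048

Rules hold: Σm=0, L=6 even, 2≤2≤4.
N = 3·7·5 = 105
Δ = 2!·0!·4!/7! = 1/105
Racah Σ t=1..1: t=1:−1/4 = -1/4
⇒ 3j(1 3 2; 0 0 0)² = 3/35, sgn -1
Racah Σ t=2..2: t=2:+1/12 = 1/12
⇒ 3j(1 3 2; -1 0 1)² = 1/35, sgn -1
4πI² = N·(3j₀)²·(3jₘ)² = 9/35
I = +1·√(0.257143/4π) = 0.14304817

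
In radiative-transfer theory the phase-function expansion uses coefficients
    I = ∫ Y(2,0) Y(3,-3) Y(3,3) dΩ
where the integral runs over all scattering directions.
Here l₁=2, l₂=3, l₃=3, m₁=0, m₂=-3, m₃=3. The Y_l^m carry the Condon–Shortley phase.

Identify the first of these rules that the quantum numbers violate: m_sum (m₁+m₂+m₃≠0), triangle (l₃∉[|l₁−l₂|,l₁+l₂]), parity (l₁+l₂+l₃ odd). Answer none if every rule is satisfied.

none

m₁+m₂+m₃ = 0 − 3 + 3 = 0  ✓
triangle: |2−3|=1 ≤ l₃=3 ≤ 2+3=5  ✓
parity: l₁+l₂+l₃ = 8 is even  ✓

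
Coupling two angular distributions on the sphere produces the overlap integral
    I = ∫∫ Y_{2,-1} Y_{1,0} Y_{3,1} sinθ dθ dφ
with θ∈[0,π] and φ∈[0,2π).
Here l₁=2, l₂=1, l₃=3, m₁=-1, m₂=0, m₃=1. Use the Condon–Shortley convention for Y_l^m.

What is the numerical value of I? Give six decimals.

-0.233597

m-sum 0 ✓  L=6 even ✓  1≤3≤3 ✓
Π(2lᵢ+1) = 5×3×7 = 105
triangle coeff Δ(2,1,3) = 1/105
Σ_t [0,0]: t=0:+1/4 = 1/4
(3j)²=3/35 [(2 1 3; 0 0 0)], sign=-1
Σ_t [0,0]: t=0:+1/6 = 1/6
(3j)²=8/105 [(2 1 3; -1 0 1)], sign=+1
⇒ 4πI² = 24/35
I = (-1)√(24/35/(4π)) = -0.23359668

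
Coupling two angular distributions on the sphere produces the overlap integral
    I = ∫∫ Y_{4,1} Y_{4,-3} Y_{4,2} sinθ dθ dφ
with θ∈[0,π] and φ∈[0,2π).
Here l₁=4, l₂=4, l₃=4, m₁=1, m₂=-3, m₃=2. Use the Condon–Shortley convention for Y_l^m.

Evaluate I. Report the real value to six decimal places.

Rules hold: Σm=0, L=12 even, 0≤4≤8.
N = 9·9·9 = 729
Δ = 4!·4!·4!/13! = 1/450450
Racah Σ t=0..4: t=0:+1/13824 t=1:−1/216 t=2:+1/64 t=3:−1/216 t=4:+1/13824 = 5/768
⇒ 3j(4 4 4; 0 0 0)² = 18/1001, sgn +1
Racah Σ t=0..1: t=0:+1/864 t=1:−1/576 = -1/1728
⇒ 3j(4 4 4; 1 -3 2)² = 5/1287, sgn -1
4πI² = N·(3j₀)²·(3jₘ)² = 7290/143143
I = -1·√(0.0509281/4π) = -0.06366105

-0.063661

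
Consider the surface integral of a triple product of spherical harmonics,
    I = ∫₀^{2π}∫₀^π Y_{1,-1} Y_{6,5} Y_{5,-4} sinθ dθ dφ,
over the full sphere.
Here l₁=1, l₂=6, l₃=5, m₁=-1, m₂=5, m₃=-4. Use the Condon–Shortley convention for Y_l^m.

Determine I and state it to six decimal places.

Checks pass: Σm=0; 12 even; l₃=5∈[5,7].
(2·1+1)(2·6+1)(2·5+1) = 429
Δ: 2! 0! 10! / 13! → 1/858
sum: t=1:−1/14400 = -1/14400
3j²(1 6 5; 0 0 0) = Δ·Π!·Σ² = 6/143  (sign +1)
sum: t=2:+1/725760 = 1/725760
3j²(1 6 5; -1 5 -4) = Δ·Π!·Σ² = 5/78  (sign -1)
combine: 4πI² = 429·6/143·5/78 = 15/13
take √, sign -1: I = -0.30301841

-0.303018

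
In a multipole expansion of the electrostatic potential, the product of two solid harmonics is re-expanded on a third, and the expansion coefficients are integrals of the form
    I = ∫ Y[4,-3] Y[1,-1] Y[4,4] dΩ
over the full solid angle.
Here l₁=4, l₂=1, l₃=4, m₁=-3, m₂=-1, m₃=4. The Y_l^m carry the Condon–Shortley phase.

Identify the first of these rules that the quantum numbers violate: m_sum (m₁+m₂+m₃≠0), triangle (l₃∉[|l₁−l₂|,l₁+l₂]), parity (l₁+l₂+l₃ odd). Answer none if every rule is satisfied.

azimuthal sum: -3 − 1 + 4 = 0  ✓
3 ≤ 4 ≤ 5 (triangle on l)  ✓
L = 4 + 1 + 4 = 9 (odd)  ✗

parity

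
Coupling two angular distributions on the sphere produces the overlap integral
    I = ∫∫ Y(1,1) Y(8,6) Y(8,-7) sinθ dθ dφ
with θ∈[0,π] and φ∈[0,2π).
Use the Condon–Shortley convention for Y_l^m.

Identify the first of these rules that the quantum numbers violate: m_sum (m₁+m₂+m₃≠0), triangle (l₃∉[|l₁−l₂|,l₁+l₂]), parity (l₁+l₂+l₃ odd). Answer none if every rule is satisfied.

parity

Σmᵢ = 0  ✓
l₃∈[|l₁−l₂|,l₁+l₂]=[7,9], have l₃=8  ✓
Σlᵢ = 17 ⇒ odd  ✗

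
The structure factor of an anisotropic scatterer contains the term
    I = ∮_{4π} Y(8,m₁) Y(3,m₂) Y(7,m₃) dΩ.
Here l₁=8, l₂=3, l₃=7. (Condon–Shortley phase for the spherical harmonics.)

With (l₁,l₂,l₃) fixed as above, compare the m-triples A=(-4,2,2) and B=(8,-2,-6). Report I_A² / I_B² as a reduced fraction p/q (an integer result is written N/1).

Shared (l₁,l₂,l₃)=(8,3,7): N and (l;000)² cancel in I_A²/I_B².
A: Δ = 4!·12!·2!/19! = 1/5290740; Racah Σ t=3..4: t=3:−1/26127360 t=4:+1/23224320 = 1/209018880; ⇒ 3j(8 3 7; -4 2 2)² = 275/1058148, sgn -1
B: Δ = 4!·12!·2!/19! = 1/5290740; Racah Σ t=0..0: t=0:+1/11496038400 = 1/11496038400; ⇒ 3j(8 3 7; 8 -2 -6)² = 65/2907, sgn -1
I_A²/I_B² = (275/1058148)/(65/2907) = 55/4732

55/4732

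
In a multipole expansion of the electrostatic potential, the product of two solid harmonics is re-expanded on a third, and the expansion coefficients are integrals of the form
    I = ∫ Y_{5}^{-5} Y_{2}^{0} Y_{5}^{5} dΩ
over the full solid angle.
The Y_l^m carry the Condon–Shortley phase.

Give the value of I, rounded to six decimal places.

Rules hold: Σm=0, L=12 even, 3≤5≤7.
N = 11·5·11 = 605
Δ = 2!·8!·2!/13! = 1/38610
Racah Σ t=0..2: t=0:+1/2880 t=1:−1/576 t=2:+1/2880 = -1/960
⇒ 3j(5 2 5; 0 0 0)² = 10/429, sgn +1
Racah Σ t=2..2: t=2:+1/161280 = 1/161280
⇒ 3j(5 2 5; -5 0 5)² = 15/286, sgn +1
4πI² = N·(3j₀)²·(3jₘ)² = 125/169
I = +1·√(0.739645/4π) = 0.24260890

0.242609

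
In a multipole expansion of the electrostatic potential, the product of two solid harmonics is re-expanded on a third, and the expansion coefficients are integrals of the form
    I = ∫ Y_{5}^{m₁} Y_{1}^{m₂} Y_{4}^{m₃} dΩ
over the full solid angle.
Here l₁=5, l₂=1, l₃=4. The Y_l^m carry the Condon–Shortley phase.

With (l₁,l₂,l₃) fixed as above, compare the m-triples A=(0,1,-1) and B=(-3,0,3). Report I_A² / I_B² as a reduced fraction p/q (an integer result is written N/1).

Same 5,1,4: normalisation and zero-m 3j drop out of the ratio.
A: Δ: 2! 8! 0! / 11! → 1/495; sum: t=2:+1/1440 = 1/1440; 3j²(5 1 4; 0 1 -1) = Δ·Π!·Σ² = 2/99  (sign -1)
B: Δ: 2! 8! 0! / 11! → 1/495; sum: t=1:−1/5040 = -1/5040; 3j²(5 1 4; -3 0 3) = Δ·Π!·Σ² = 16/495  (sign +1)
I_A²/I_B² = (2/99)/(16/495) = 5/8

5/8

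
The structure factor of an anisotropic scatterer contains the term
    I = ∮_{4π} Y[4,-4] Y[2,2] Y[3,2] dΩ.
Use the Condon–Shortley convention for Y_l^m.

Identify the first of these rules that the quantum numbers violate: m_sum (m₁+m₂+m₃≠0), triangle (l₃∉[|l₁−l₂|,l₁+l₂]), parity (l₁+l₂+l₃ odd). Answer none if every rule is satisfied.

m₁+m₂+m₃ = -4 + 2 + 2 = 0  ✓
triangle: |4−2|=2 ≤ l₃=3 ≤ 4+2=6  ✓
parity: l₁+l₂+l₃ = 9 is odd  ✗

parity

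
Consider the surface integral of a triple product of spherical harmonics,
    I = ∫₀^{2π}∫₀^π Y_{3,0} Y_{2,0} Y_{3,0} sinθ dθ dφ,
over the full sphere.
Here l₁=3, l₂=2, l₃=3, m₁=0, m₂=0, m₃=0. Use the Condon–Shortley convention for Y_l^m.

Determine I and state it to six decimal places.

0.168209

Rules hold: Σm=0, L=8 even, 1≤3≤5.
N = 7·5·7 = 245
Δ = 2!·4!·2!/9! = 1/3780
Racah Σ t=0..2: t=0:+1/24 t=1:−1/4 t=2:+1/24 = -1/6
⇒ 3j(3 2 3; 0 0 0)² = 4/105, sgn +1
(m-triple is (0,0,0) — same symbol as above.)
4πI² = N·(3j₀)²·(3jₘ)² = 16/45
I = +1·√(0.355556/4π) = 0.16820883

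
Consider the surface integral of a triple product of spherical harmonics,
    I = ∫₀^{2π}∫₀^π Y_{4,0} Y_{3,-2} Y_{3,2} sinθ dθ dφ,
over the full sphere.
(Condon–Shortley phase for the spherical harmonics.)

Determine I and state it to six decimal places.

-0.179515

Rules hold: Σm=0, L=10 even, 1≤3≤7.
N = 9·7·7 = 441
Δ = 4!·4!·2!/11! = 1/34650
Racah Σ t=1..3: t=1:−1/72 t=2:+1/16 t=3:−1/72 = 5/144
⇒ 3j(4 3 3; 0 0 0)² = 2/77, sgn -1
Racah Σ t=0..1: t=0:+1/576 t=1:−1/72 = -7/576
⇒ 3j(4 3 3; 0 -2 2)² = 7/198, sgn +1
4πI² = N·(3j₀)²·(3jₘ)² = 49/121
I = -1·√(0.404959/4π) = -0.17951487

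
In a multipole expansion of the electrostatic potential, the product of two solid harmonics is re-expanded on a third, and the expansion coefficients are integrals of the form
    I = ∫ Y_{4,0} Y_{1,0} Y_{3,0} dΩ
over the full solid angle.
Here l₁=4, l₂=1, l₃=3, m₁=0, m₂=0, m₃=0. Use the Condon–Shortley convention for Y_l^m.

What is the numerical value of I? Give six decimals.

0.246233

Checks pass: Σm=0; 8 even; l₃=3∈[3,5].
(2·4+1)(2·1+1)(2·3+1) = 189
Δ: 2! 6! 0! / 9! → 1/252
sum: t=1:−1/36 = -1/36
3j²(4 1 3; 0 0 0) = Δ·Π!·Σ² = 4/63  (sign +1)
(m-triple is (0,0,0) — same symbol as above.)
combine: 4πI² = 189·4/63·4/63 = 16/21
take √, sign +1: I = 0.24623252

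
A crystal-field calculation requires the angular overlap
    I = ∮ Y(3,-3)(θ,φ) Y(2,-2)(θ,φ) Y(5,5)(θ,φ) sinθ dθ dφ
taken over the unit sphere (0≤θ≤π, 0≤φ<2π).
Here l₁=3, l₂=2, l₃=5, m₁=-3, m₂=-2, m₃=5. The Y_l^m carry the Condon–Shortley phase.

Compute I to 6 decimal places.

-0.347235

Checks pass: Σm=0; 10 even; l₃=5∈[1,5].
(2·3+1)(2·2+1)(2·5+1) = 385
Δ: 0! 6! 4! / 11! → 1/2310
sum: t=0:+1/144 = 1/144
3j²(3 2 5; 0 0 0) = Δ·Π!·Σ² = 10/231  (sign -1)
sum: t=0:+1/17280 = 1/17280
3j²(3 2 5; -3 -2 5) = Δ·Π!·Σ² = 1/11  (sign +1)
combine: 4πI² = 385·10/231·1/11 = 50/33
take √, sign -1: I = -0.34723469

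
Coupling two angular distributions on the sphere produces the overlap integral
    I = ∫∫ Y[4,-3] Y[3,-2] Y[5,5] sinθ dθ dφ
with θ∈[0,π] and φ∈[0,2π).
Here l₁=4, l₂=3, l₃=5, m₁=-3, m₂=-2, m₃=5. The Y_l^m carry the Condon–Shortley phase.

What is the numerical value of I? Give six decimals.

-0.212007

m-sum 0 ✓  L=12 even ✓  1≤5≤7 ✓
Π(2lᵢ+1) = 9×7×11 = 693
triangle coeff Δ(4,3,5) = 1/180180
Σ_t [0,2]: t=0:+1/576 t=1:−1/144 t=2:+1/576 = -1/288
(3j)²=20/1001 [(4 3 5; 0 0 0)], sign=+1
Σ_t [1,1]: t=1:−1/17280 = -1/17280
(3j)²=35/858 [(4 3 5; -3 -2 5)], sign=-1
⇒ 4πI² = 1050/1859
I = (-1)√(1050/1859/(4π)) = -0.21200691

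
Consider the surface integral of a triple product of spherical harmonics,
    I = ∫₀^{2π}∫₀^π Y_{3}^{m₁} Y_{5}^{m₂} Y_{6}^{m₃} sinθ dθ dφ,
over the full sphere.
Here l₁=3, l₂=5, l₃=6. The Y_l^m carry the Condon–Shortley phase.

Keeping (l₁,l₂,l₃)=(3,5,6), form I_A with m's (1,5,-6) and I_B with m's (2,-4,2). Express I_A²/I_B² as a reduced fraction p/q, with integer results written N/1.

11/5

l's match ⇒ only the (l;m) 3-j factors differ between A and B.
A: triangle coeff Δ(3,5,6) = 1/675675; Σ_t [2,2]: t=2:+1/1935360 = 1/1935360; (3j)²=3/91 [(3 5 6; 1 5 -6)], sign=+1
B: triangle coeff Δ(3,5,6) = 1/675675; Σ_t [0,1]: t=0:+1/60480 t=1:−1/967680 = 1/64512; (3j)²=15/1001 [(3 5 6; 2 -4 2)], sign=+1
I_A²/I_B² = (3/91)/(15/1001) = 11/5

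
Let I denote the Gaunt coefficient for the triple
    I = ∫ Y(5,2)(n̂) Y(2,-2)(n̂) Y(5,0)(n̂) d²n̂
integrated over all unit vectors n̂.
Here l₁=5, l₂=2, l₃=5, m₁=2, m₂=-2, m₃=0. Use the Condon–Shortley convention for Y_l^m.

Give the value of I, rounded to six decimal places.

Rules hold: Σm=0, L=12 even, 3≤5≤7.
N = 11·5·11 = 605
Δ = 2!·8!·2!/13! = 1/38610
Racah Σ t=0..2: t=0:+1/2880 t=1:−1/576 t=2:+1/2880 = -1/960
⇒ 3j(5 2 5; 0 0 0)² = 10/429, sgn +1
Racah Σ t=0..0: t=0:+1/2880 = 1/2880
⇒ 3j(5 2 5; 2 -2 0)² = 14/429, sgn -1
4πI² = N·(3j₀)²·(3jₘ)² = 700/1521
I = -1·√(0.460224/4π) = -0.19137248

-0.191372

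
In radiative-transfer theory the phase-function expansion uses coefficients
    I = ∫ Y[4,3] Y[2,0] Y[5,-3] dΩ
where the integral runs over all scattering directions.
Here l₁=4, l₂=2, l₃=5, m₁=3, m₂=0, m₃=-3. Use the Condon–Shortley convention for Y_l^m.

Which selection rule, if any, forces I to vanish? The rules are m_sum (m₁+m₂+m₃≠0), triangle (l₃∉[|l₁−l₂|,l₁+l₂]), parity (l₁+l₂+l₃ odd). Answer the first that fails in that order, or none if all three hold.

parity

azimuthal sum: 3 + 0 − 3 = 0  ✓
2 ≤ 5 ≤ 6 (triangle on l)  ✓
L = 4 + 2 + 5 = 11 (odd)  ✗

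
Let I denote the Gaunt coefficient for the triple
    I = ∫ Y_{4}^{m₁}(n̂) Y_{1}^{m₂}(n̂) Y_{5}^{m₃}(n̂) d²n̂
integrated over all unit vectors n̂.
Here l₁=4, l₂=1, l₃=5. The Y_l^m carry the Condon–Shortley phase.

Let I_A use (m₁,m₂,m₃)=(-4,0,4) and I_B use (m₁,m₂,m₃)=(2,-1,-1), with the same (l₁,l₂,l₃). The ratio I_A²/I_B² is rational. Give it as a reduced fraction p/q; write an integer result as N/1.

Shared (l₁,l₂,l₃)=(4,1,5): N and (l;000)² cancel in I_A²/I_B².
A: Δ = 0!·8!·2!/11! = 1/495; Racah Σ t=0..0: t=0:+1/40320 = 1/40320; ⇒ 3j(4 1 5; -4 0 4)² = 1/55, sgn -1
B: Δ = 0!·8!·2!/11! = 1/495; Racah Σ t=0..0: t=0:+1/2880 = 1/2880; ⇒ 3j(4 1 5; 2 -1 -1)² = 2/165, sgn +1
I_A²/I_B² = (1/55)/(2/165) = 3/2

3/2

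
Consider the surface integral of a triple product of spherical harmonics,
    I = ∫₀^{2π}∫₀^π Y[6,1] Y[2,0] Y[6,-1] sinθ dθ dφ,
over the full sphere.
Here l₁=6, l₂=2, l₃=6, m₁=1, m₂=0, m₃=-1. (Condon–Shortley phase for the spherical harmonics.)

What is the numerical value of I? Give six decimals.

Rules hold: Σm=0, L=14 even, 4≤6≤8.
N = 13·5·13 = 845
Δ = 2!·10!·2!/15! = 1/90090
Racah Σ t=0..2: t=0:+1/69120 t=1:−1/14400 t=2:+1/69120 = -7/172800
⇒ 3j(6 2 6; 0 0 0)² = 14/715, sgn -1
Racah Σ t=0..2: t=0:+1/57600 t=1:−1/17280 t=2:+1/120960 = -13/403200
⇒ 3j(6 2 6; 1 0 -1)² = 13/770, sgn +1
4πI² = N·(3j₀)²·(3jₘ)² = 169/605
I = -1·√(0.279339/4π) = -0.14909419

-0.149094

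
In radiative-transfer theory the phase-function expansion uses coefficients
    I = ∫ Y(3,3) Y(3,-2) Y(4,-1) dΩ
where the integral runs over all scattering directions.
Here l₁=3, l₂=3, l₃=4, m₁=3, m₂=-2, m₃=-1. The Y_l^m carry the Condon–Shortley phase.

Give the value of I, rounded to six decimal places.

0.140463

Checks pass: Σm=0; 10 even; l₃=4∈[0,6].
(2·3+1)(2·3+1)(2·4+1) = 441
Δ: 2! 4! 4! / 11! → 1/34650
sum: t=0:+1/72 t=1:−1/16 t=2:+1/72 = -5/144
3j²(3 3 4; 0 0 0) = Δ·Π!·Σ² = 2/77  (sign -1)
sum: t=0:+1/288 = 1/288
3j²(3 3 4; 3 -2 -1) = Δ·Π!·Σ² = 5/231  (sign -1)
combine: 4πI² = 441·2/77·5/231 = 30/121
take √, sign +1: I = 0.14046335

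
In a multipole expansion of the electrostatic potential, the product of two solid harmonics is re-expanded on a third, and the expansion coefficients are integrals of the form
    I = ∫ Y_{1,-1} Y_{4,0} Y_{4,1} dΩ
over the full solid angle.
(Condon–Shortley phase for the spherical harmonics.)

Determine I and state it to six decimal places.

0.000000

L=9 odd ⇒ parity kills the (l;000) factor ⇒ I = 0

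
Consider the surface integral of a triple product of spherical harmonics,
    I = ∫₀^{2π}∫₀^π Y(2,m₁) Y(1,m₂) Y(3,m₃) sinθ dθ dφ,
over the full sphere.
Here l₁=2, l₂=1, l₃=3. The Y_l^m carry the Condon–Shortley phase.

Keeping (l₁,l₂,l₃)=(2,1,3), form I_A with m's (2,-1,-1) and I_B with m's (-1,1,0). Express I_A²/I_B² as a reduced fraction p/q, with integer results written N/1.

1/3

Same 2,1,3: normalisation and zero-m 3j drop out of the ratio.
A: Δ: 0! 4! 2! / 7! → 1/105; sum: t=0:+1/48 = 1/48; 3j²(2 1 3; 2 -1 -1) = Δ·Π!·Σ² = 1/105  (sign +1)
B: Δ: 0! 4! 2! / 7! → 1/105; sum: t=0:+1/12 = 1/12; 3j²(2 1 3; -1 1 0) = Δ·Π!·Σ² = 1/35  (sign -1)
I_A²/I_B² = (1/105)/(1/35) = 1/3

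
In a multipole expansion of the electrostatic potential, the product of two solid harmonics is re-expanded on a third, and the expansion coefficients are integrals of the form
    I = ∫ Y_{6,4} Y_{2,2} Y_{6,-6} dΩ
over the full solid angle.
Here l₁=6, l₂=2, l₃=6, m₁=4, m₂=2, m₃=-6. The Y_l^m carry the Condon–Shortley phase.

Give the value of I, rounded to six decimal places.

-0.076075

m-sum 0 ✓  L=14 even ✓  4≤6≤8 ✓
Π(2lᵢ+1) = 13×5×13 = 845
triangle coeff Δ(6,2,6) = 1/90090
Σ_t [0,2]: t=0:+1/69120 t=1:−1/14400 t=2:+1/69120 = -7/172800
(3j)²=14/715 [(6 2 6; 0 0 0)], sign=-1
Σ_t [2,2]: t=2:+1/14515200 = 1/14515200
(3j)²=2/455 [(6 2 6; 4 2 -6)], sign=+1
⇒ 4πI² = 4/55
I = (-1)√(4/55/(4π)) = -0.07607531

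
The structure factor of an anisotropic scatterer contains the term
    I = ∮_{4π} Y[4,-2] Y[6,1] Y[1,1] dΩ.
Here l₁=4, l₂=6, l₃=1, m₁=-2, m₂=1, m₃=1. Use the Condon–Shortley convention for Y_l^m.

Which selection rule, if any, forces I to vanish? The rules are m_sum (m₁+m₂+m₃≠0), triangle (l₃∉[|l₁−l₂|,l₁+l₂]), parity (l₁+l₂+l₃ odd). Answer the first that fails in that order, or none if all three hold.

triangle

m₁+m₂+m₃ = -2 + 1 + 1 = 0  ✓
triangle: |4−6|=2 ≤ l₃=1 ≤ 4+6=10  ✗
parity: l₁+l₂+l₃ = 11 is odd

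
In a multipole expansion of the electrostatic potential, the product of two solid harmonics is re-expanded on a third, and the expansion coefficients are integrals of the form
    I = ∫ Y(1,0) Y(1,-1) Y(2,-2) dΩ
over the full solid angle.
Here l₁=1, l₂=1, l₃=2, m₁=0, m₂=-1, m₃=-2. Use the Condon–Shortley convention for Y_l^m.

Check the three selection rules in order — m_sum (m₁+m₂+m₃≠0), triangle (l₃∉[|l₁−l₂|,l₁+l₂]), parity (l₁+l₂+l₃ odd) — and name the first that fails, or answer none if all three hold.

m_sum

m₁+m₂+m₃ = 0 − 1 − 2 = -3  ✗
triangle: |1−1|=0 ≤ l₃=2 ≤ 1+1=2
parity: l₁+l₂+l₃ = 4 is even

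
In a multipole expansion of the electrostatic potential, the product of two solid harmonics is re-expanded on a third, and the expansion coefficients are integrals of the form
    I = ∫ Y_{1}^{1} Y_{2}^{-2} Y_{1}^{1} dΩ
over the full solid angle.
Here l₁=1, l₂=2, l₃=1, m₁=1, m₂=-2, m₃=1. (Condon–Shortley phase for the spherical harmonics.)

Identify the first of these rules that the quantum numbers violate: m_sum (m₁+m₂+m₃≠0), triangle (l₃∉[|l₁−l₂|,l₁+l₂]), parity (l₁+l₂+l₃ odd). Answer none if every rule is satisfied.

azimuthal sum: 1 − 2 + 1 = 0  ✓
1 ≤ 1 ≤ 3 (triangle on l)  ✓
L = 1 + 2 + 1 = 4 (even)  ✓

none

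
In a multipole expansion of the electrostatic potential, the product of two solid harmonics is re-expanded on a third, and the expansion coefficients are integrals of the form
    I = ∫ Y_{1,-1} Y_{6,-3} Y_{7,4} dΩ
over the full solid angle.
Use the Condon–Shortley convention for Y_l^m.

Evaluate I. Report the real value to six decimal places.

Checks pass: Σm=0; 14 even; l₃=7∈[5,7].
(2·1+1)(2·6+1)(2·7+1) = 585
Δ: 0! 2! 12! / 15! → 1/1365
sum: t=0:+1/518400 = 1/518400
3j²(1 6 7; 0 0 0) = Δ·Π!·Σ² = 7/195  (sign -1)
sum: t=0:+1/4354560 = 1/4354560
3j²(1 6 7; -1 -3 4) = Δ·Π!·Σ² = 11/273  (sign -1)
combine: 4πI² = 585·7/195·11/273 = 11/13
take √, sign +1: I = 0.25948947

0.259489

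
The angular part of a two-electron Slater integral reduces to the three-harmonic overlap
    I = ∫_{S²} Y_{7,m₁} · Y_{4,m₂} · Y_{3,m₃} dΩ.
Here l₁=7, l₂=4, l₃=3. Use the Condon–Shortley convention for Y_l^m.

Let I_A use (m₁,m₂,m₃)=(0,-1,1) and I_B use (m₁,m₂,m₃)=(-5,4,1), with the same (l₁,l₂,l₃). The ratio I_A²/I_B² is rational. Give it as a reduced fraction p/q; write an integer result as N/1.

Same 7,4,3: normalisation and zero-m 3j drop out of the ratio.
A: Δ: 8! 6! 0! / 15! → 1/45045; sum: t=3:−1/34560 = -1/34560; 3j²(7 4 3; 0 -1 1) = Δ·Π!·Σ² = 7/429  (sign -1)
B: Δ: 8! 6! 0! / 15! → 1/45045; sum: t=8:+1/1935360 = 1/1935360; 3j²(7 4 3; -5 4 1) = Δ·Π!·Σ² = 1/91  (sign +1)
I_A²/I_B² = (7/429)/(1/91) = 49/33

49/33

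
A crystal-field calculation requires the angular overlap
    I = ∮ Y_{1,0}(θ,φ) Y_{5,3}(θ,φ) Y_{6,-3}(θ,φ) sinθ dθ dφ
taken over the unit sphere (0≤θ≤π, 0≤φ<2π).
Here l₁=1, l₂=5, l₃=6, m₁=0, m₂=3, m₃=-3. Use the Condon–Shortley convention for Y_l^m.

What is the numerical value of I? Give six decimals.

-0.212310

m-sum 0 ✓  L=12 even ✓  4≤6≤6 ✓
Π(2lᵢ+1) = 3×11×13 = 429
triangle coeff Δ(1,5,6) = 1/858
Σ_t [0,0]: t=0:+1/14400 = 1/14400
(3j)²=6/143 [(1 5 6; 0 0 0)], sign=+1
Σ_t [0,0]: t=0:+1/80640 = 1/80640
(3j)²=9/286 [(1 5 6; 0 3 -3)], sign=-1
⇒ 4πI² = 81/143
I = (-1)√(81/143/(4π)) = -0.21230956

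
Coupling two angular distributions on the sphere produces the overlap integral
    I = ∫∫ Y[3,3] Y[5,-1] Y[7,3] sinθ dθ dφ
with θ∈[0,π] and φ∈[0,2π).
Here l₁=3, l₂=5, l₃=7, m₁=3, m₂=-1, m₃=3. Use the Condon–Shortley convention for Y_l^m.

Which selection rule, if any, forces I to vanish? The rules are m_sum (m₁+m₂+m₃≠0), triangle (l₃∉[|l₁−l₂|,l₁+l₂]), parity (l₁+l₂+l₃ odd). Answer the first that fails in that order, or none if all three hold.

m_sum

m₁+m₂+m₃ = 3 − 1 + 3 = 5  ✗
triangle: |3−5|=2 ≤ l₃=7 ≤ 3+5=8
parity: l₁+l₂+l₃ = 15 is odd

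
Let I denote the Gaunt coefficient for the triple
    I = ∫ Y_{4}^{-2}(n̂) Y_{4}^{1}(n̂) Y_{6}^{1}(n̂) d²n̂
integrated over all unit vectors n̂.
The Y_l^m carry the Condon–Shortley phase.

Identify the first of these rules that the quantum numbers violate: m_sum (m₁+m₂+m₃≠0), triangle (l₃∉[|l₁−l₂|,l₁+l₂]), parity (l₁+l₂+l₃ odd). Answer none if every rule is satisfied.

none

m₁+m₂+m₃ = -2 + 1 + 1 = 0  ✓
triangle: |4−4|=0 ≤ l₃=6 ≤ 4+4=8  ✓
parity: l₁+l₂+l₃ = 14 is even  ✓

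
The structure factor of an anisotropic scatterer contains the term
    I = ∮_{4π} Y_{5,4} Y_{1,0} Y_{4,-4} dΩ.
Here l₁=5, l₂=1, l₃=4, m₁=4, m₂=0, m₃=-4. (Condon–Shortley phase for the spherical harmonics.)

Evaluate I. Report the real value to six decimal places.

Rules hold: Σm=0, L=10 even, 4≤4≤6.
N = 11·3·9 = 297
Δ = 2!·8!·0!/11! = 1/495
Racah Σ t=1..1: t=1:−1/576 = -1/576
⇒ 3j(5 1 4; 0 0 0)² = 5/99, sgn -1
Racah Σ t=1..1: t=1:−1/40320 = -1/40320
⇒ 3j(5 1 4; 4 0 -4)² = 1/55, sgn -1
4πI² = N·(3j₀)²·(3jₘ)² = 3/11
I = +1·√(0.272727/4π) = 0.14731920

0.147319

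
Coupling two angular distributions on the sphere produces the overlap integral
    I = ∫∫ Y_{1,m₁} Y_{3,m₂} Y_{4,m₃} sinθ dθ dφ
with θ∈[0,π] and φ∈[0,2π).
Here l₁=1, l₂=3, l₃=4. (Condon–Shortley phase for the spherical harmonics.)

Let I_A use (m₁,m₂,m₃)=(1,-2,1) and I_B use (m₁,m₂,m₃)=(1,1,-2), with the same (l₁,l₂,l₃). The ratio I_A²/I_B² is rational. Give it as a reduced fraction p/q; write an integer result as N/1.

Shared (l₁,l₂,l₃)=(1,3,4): N and (l;000)² cancel in I_A²/I_B².
A: Δ = 0!·2!·6!/9! = 1/252; Racah Σ t=0..0: t=0:+1/240 = 1/240; ⇒ 3j(1 3 4; 1 -2 1)² = 1/84, sgn -1
B: Δ = 0!·2!·6!/9! = 1/252; Racah Σ t=0..0: t=0:+1/96 = 1/96; ⇒ 3j(1 3 4; 1 1 -2)² = 5/84, sgn +1
I_A²/I_B² = (1/84)/(5/84) = 1/5

1/5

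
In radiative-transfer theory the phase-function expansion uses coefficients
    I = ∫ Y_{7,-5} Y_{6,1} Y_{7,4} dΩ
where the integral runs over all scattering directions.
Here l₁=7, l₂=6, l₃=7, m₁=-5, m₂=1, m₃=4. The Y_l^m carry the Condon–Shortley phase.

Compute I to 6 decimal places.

m-sum 0 ✓  L=20 even ✓  1≤7≤13 ✓
Π(2lᵢ+1) = 15×13×15 = 2925
triangle coeff Δ(7,6,7) = 1/2444321880
Σ_t [0,6]: t=0:+1/2612736000 t=1:−1/20736000 t=2:+1/1658880 t=3:−1/746496 t=4:+1/1658880 t=5:−1/20736000 t=6:+1/2612736000 = -1/4354560
(3j)²=1000/138567 [(7 6 7; 0 0 0)], sign=+1
Σ_t [4,6]: t=4:+1/69672960 t=5:−1/29030400 t=6:+1/124416000 = -1/82944000
(3j)²=693/83980 [(7 6 7; -5 1 4)], sign=+1
⇒ 4πI² = 236250/1356277
I = (+1)√(236250/1356277/(4π)) = 0.11773532

0.117735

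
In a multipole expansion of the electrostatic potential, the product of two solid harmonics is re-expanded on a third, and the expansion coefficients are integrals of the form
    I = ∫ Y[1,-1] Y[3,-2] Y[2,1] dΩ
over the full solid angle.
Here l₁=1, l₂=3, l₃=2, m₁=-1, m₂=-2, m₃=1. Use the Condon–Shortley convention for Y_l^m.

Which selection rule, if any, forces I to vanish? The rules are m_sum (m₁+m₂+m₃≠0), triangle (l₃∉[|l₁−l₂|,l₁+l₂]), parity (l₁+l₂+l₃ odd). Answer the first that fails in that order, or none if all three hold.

m_sum

azimuthal sum: -1 − 2 + 1 = -2  ✗
2 ≤ 2 ≤ 4 (triangle on l)
L = 1 + 3 + 2 = 6 (even)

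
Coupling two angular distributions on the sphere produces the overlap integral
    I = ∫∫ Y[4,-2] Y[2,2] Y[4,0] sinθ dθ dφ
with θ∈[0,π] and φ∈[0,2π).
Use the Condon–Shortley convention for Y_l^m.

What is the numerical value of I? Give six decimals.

-0.190365

m-sum 0 ✓  L=10 even ✓  2≤4≤6 ✓
Π(2lᵢ+1) = 9×5×9 = 405
triangle coeff Δ(4,2,4) = 1/13860
Σ_t [0,2]: t=0:+1/192 t=1:−1/36 t=2:+1/192 = -5/288
(3j)²=20/693 [(4 2 4; 0 0 0)], sign=-1
Σ_t [2,2]: t=2:+1/192 = 1/192
(3j)²=3/77 [(4 2 4; -2 2 0)], sign=+1
⇒ 4πI² = 2700/5929
I = (-1)√(2700/5929/(4π)) = -0.19036462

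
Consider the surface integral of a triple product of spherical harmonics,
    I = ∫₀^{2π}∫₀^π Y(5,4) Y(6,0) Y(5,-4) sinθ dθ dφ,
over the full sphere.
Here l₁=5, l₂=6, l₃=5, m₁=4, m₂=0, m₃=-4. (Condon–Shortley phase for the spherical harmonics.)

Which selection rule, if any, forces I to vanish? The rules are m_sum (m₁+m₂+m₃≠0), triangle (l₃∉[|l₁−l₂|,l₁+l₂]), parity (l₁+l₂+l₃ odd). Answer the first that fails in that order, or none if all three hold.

none

azimuthal sum: 4 + 0 − 4 = 0  ✓
1 ≤ 5 ≤ 11 (triangle on l)  ✓
L = 5 + 6 + 5 = 16 (even)  ✓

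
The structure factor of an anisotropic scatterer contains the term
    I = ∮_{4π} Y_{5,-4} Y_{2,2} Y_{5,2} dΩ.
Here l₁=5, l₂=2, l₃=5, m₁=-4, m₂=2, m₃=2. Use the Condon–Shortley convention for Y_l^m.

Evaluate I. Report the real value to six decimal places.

Rules hold: Σm=0, L=12 even, 3≤5≤7.
N = 11·5·11 = 605
Δ = 2!·8!·2!/13! = 1/38610
Racah Σ t=0..2: t=0:+1/2880 t=1:−1/576 t=2:+1/2880 = -1/960
⇒ 3j(5 2 5; 0 0 0)² = 10/429, sgn +1
Racah Σ t=2..2: t=2:+1/20160 = 1/20160
⇒ 3j(5 2 5; -4 2 2)² = 12/715, sgn -1
4πI² = N·(3j₀)²·(3jₘ)² = 40/169
I = -1·√(0.236686/4π) = -0.13724032

-0.137240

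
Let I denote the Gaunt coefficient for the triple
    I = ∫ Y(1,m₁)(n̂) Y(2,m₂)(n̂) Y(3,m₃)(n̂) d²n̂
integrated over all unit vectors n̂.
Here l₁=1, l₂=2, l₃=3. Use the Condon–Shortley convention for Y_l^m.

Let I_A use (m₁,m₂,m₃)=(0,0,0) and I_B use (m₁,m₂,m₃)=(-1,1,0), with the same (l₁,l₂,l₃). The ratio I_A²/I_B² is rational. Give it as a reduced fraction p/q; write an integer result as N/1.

Same 1,2,3: normalisation and zero-m 3j drop out of the ratio.
A: Δ: 0! 2! 4! / 7! → 1/105; sum: t=0:+1/4 = 1/4; 3j²(1 2 3; 0 0 0) = Δ·Π!·Σ² = 3/35  (sign -1)
B: Δ: 0! 2! 4! / 7! → 1/105; sum: t=0:+1/12 = 1/12; 3j²(1 2 3; -1 1 0) = Δ·Π!·Σ² = 1/35  (sign -1)
I_A²/I_B² = (3/35)/(1/35) = 3/1

3/1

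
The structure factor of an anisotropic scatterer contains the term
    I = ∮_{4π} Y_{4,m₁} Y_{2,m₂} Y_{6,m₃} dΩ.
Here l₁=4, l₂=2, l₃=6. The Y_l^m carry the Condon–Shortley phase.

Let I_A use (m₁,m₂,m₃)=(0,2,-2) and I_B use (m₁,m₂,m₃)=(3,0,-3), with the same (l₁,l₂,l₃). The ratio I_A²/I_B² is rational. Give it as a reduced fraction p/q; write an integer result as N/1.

l's match ⇒ only the (l;m) 3-j factors differ between A and B.
A: triangle coeff Δ(4,2,6) = 1/6435; Σ_t [0,0]: t=0:+1/13824 = 1/13824; (3j)²=14/1287 [(4 2 6; 0 2 -2)], sign=+1
B: triangle coeff Δ(4,2,6) = 1/6435; Σ_t [0,0]: t=0:+1/20160 = 1/20160; (3j)²=12/715 [(4 2 6; 3 0 -3)], sign=-1
I_A²/I_B² = (14/1287)/(12/715) = 35/54

35/54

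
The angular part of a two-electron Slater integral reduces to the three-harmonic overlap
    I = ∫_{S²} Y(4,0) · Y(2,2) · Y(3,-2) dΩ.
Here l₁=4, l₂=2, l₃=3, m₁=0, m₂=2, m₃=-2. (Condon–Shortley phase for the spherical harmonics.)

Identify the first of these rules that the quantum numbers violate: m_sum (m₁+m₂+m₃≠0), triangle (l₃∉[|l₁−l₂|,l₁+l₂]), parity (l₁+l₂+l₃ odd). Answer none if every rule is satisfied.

parity

m₁+m₂+m₃ = 0 + 2 − 2 = 0  ✓
triangle: |4−2|=2 ≤ l₃=3 ≤ 4+2=6  ✓
parity: l₁+l₂+l₃ = 9 is odd  ✗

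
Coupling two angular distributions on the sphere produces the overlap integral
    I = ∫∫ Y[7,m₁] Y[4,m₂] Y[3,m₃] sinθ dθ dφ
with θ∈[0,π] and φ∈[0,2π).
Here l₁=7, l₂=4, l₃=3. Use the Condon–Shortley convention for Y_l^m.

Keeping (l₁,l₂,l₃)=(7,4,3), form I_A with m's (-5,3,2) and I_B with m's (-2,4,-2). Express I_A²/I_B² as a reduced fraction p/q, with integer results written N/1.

176/1

Shared (l₁,l₂,l₃)=(7,4,3): N and (l;000)² cancel in I_A²/I_B².
A: Δ = 8!·6!·0!/15! = 1/45045; Racah Σ t=7..7: t=7:−1/604800 = -1/604800; ⇒ 3j(7 4 3; -5 3 2)² = 16/455, sgn +1
B: Δ = 8!·6!·0!/15! = 1/45045; Racah Σ t=8..8: t=8:+1/4838400 = 1/4838400; ⇒ 3j(7 4 3; -2 4 -2)² = 1/5005, sgn -1
I_A²/I_B² = (16/455)/(1/5005) = 176/1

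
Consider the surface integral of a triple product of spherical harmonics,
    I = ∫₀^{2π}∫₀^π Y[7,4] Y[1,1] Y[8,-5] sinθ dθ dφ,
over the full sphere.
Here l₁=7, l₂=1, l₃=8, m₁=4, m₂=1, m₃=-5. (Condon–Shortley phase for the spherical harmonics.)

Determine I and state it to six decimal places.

Rules hold: Σm=0, L=16 even, 6≤8≤8.
N = 15·3·17 = 765
Δ = 0!·14!·2!/17! = 1/2040
Racah Σ t=0..0: t=0:+1/25401600 = 1/25401600
⇒ 3j(7 1 8; 0 0 0)² = 8/255, sgn +1
Racah Σ t=0..0: t=0:+1/479001600 = 1/479001600
⇒ 3j(7 1 8; 4 1 -5)² = 13/340, sgn -1
4πI² = N·(3j₀)²·(3jₘ)² = 78/85
I = -1·√(0.917647/4π) = -0.27022959

-0.270230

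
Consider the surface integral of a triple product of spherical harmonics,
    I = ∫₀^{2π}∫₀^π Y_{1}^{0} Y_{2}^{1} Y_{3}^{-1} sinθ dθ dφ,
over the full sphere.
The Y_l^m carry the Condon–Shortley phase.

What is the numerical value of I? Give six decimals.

Rules hold: Σm=0, L=6 even, 1≤3≤3.
N = 3·5·7 = 105
Δ = 0!·2!·4!/7! = 1/105
Racah Σ t=0..0: t=0:+1/4 = 1/4
⇒ 3j(1 2 3; 0 0 0)² = 3/35, sgn -1
Racah Σ t=0..0: t=0:+1/6 = 1/6
⇒ 3j(1 2 3; 0 1 -1)² = 8/105, sgn +1
4πI² = N·(3j₀)²·(3jₘ)² = 24/35
I = -1·√(0.685714/4π) = -0.23359668

-0.233597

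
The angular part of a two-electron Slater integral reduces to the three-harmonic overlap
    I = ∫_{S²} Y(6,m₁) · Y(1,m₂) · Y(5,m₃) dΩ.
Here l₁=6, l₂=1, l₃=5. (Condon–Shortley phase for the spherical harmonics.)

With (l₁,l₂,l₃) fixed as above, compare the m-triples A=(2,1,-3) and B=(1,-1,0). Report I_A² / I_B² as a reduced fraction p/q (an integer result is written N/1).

Shared (l₁,l₂,l₃)=(6,1,5): N and (l;000)² cancel in I_A²/I_B².
A: Δ = 2!·10!·0!/13! = 1/858; Racah Σ t=2..2: t=2:+1/161280 = 1/161280; ⇒ 3j(6 1 5; 2 1 -3)² = 1/143, sgn +1
B: Δ = 2!·10!·0!/13! = 1/858; Racah Σ t=0..0: t=0:+1/28800 = 1/28800; ⇒ 3j(6 1 5; 1 -1 0)² = 7/286, sgn -1
I_A²/I_B² = (1/143)/(7/286) = 2/7

2/7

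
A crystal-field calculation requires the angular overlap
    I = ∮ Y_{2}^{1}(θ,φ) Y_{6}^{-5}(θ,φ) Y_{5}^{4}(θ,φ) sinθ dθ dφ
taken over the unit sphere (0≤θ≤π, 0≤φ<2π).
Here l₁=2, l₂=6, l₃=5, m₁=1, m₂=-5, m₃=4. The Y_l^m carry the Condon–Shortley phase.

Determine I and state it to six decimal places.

L=13 odd ⇒ parity kills the (l;000) factor ⇒ I = 0

0.000000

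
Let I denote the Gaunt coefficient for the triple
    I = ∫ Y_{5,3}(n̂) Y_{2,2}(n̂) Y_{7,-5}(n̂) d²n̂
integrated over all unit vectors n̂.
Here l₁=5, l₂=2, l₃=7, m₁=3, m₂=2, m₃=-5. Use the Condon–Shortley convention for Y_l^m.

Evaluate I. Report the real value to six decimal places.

Checks pass: Σm=0; 14 even; l₃=7∈[3,7].
(2·5+1)(2·2+1)(2·7+1) = 825
Δ: 0! 10! 4! / 15! → 1/15015
sum: t=0:+1/57600 = 1/57600
3j²(5 2 7; 0 0 0) = Δ·Π!·Σ² = 21/715  (sign -1)
sum: t=0:+1/1935360 = 1/1935360
3j²(5 2 7; 3 2 -5) = Δ·Π!·Σ² = 3/91  (sign +1)
combine: 4πI² = 825·21/715·3/91 = 135/169
take √, sign -1: I = -0.25212656

-0.252127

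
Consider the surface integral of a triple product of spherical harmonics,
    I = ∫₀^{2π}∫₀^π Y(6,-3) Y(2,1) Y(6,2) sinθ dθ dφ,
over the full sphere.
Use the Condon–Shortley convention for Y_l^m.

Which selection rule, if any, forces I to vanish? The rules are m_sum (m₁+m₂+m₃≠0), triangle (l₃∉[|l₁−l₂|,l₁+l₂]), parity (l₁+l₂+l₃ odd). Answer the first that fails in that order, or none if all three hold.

azimuthal sum: -3 + 1 + 2 = 0  ✓
4 ≤ 6 ≤ 8 (triangle on l)  ✓
L = 6 + 2 + 6 = 14 (even)  ✓

none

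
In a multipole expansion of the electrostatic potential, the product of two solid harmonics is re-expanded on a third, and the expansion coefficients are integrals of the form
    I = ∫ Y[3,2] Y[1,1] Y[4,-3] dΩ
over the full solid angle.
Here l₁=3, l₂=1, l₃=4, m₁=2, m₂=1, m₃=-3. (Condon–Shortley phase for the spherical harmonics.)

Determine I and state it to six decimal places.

-0.282095

m-sum 0 ✓  L=8 even ✓  2≤4≤4 ✓
Π(2lᵢ+1) = 7×3×9 = 189
triangle coeff Δ(3,1,4) = 1/252
Σ_t [0,0]: t=0:+1/36 = 1/36
(3j)²=4/63 [(3 1 4; 0 0 0)], sign=+1
Σ_t [0,0]: t=0:+1/240 = 1/240
(3j)²=1/12 [(3 1 4; 2 1 -3)], sign=-1
⇒ 4πI² = 1/1
I = (-1)√(1/1/(4π)) = -0.28209479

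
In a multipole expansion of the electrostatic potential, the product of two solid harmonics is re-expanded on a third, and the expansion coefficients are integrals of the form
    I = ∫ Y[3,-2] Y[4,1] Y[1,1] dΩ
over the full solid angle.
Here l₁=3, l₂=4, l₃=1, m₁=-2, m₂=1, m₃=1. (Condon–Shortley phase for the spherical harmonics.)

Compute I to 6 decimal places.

m-sum 0 ✓  L=8 even ✓  1≤1≤7 ✓
Π(2lᵢ+1) = 7×9×3 = 189
triangle coeff Δ(3,4,1) = 1/252
Σ_t [3,3]: t=3:−1/36 = -1/36
(3j)²=4/63 [(3 4 1; 0 0 0)], sign=+1
Σ_t [5,5]: t=5:−1/240 = -1/240
(3j)²=1/84 [(3 4 1; -2 1 1)], sign=-1
⇒ 4πI² = 1/7
I = (-1)√(1/7/(4π)) = -0.10662181

-0.106622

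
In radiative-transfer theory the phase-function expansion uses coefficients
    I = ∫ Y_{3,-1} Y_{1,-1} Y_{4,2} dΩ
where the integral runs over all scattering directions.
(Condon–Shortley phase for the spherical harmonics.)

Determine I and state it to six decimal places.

Checks pass: Σm=0; 8 even; l₃=4∈[2,4].
(2·3+1)(2·1+1)(2·4+1) = 189
Δ: 0! 6! 2! / 9! → 1/252
sum: t=0:+1/36 = 1/36
3j²(3 1 4; 0 0 0) = Δ·Π!·Σ² = 4/63  (sign +1)
sum: t=0:+1/96 = 1/96
3j²(3 1 4; -1 -1 2) = Δ·Π!·Σ² = 5/84  (sign +1)
combine: 4πI² = 189·4/63·5/84 = 5/7
take √, sign +1: I = 0.23841361

0.238414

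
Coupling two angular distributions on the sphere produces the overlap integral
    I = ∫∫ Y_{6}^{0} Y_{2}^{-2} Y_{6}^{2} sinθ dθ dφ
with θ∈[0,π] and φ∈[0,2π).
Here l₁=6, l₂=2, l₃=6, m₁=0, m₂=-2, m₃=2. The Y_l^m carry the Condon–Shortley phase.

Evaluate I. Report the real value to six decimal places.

-0.191909

Rules hold: Σm=0, L=14 even, 4≤6≤8.
N = 13·5·13 = 845
Δ = 2!·10!·2!/15! = 1/90090
Racah Σ t=0..2: t=0:+1/69120 t=1:−1/14400 t=2:+1/69120 = -7/172800
⇒ 3j(6 2 6; 0 0 0)² = 14/715, sgn -1
Racah Σ t=0..0: t=0:+1/69120 = 1/69120
⇒ 3j(6 2 6; 0 -2 2)² = 4/143, sgn +1
4πI² = N·(3j₀)²·(3jₘ)² = 56/121
I = -1·√(0.46281/4π) = -0.19190947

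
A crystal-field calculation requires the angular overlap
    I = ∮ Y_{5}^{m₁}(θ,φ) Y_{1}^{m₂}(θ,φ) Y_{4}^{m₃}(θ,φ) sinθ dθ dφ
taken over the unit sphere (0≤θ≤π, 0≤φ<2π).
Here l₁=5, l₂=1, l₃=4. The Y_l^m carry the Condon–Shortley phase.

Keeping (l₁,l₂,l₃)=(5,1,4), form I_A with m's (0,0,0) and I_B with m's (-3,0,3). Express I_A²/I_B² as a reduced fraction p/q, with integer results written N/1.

l's match ⇒ only the (l;m) 3-j factors differ between A and B.
A: triangle coeff Δ(5,1,4) = 1/495; Σ_t [1,1]: t=1:−1/576 = -1/576; (3j)²=5/99 [(5 1 4; 0 0 0)], sign=-1
B: triangle coeff Δ(5,1,4) = 1/495; Σ_t [1,1]: t=1:−1/5040 = -1/5040; (3j)²=16/495 [(5 1 4; -3 0 3)], sign=+1
I_A²/I_B² = (5/99)/(16/495) = 25/16

25/16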